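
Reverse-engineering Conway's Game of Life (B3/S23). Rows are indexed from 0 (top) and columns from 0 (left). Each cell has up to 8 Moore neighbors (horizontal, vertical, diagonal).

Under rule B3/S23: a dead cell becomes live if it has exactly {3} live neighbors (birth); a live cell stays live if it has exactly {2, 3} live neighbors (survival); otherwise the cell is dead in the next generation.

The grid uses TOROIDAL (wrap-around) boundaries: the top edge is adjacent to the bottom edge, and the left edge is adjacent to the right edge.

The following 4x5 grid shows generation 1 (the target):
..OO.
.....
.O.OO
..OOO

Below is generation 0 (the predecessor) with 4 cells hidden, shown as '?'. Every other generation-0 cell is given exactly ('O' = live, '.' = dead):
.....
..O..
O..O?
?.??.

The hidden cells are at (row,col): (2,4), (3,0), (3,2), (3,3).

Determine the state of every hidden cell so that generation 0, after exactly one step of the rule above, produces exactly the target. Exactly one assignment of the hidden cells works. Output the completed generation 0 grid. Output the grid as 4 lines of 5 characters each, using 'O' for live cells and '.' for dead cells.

Answer: .....
..O..
O..O.
..OO.

Derivation:
Hidden generation-0 cells (in order): (2,4), (3,0), (3,2), (3,3).
A hidden cell only influences target cells in its own 3x3 neighborhood. Try each of the 2^4 = 16 assignments, step the completed generation 0 forward once under B3/S23, and compare with the target:
  (2,4)=. (3,0)=. (3,2)=. (3,3)=. -> step gives (0,2)='.' but target has 'O' -> reject
  (2,4)=. (3,0)=. (3,2)=. (3,3)=O -> step gives (0,2)='.' but target has 'O' -> reject
  (2,4)=. (3,0)=. (3,2)=O (3,3)=. -> step gives (0,2)='.' but target has 'O' -> reject
  (2,4)=. (3,0)=. (3,2)=O (3,3)=O -> step reproduces the target at every cell -> ACCEPT
  (2,4)=. (3,0)=O (3,2)=. (3,3)=. -> step gives (0,2)='.' but target has 'O' -> reject
  (2,4)=. (3,0)=O (3,2)=. (3,3)=O -> step gives (0,2)='.' but target has 'O' -> reject
  (2,4)=. (3,0)=O (3,2)=O (3,3)=. -> step gives (0,1)='O' but target has '.' -> reject
  (2,4)=. (3,0)=O (3,2)=O (3,3)=O -> step gives (0,1)='O' but target has '.' -> reject
  (2,4)=O (3,0)=. (3,2)=. (3,3)=. -> step gives (0,2)='.' but target has 'O' -> reject
  (2,4)=O (3,0)=. (3,2)=. (3,3)=O -> step gives (0,2)='.' but target has 'O' -> reject
  (2,4)=O (3,0)=. (3,2)=O (3,3)=. -> step gives (0,2)='.' but target has 'O' -> reject
  (2,4)=O (3,0)=. (3,2)=O (3,3)=O -> step gives (1,3)='O' but target has '.' -> reject
  (2,4)=O (3,0)=O (3,2)=. (3,3)=. -> step gives (0,2)='.' but target has 'O' -> reject
  (2,4)=O (3,0)=O (3,2)=. (3,3)=O -> step gives (0,2)='.' but target has 'O' -> reject
  (2,4)=O (3,0)=O (3,2)=O (3,3)=. -> step gives (0,1)='O' but target has '.' -> reject
  (2,4)=O (3,0)=O (3,2)=O (3,3)=O -> step gives (0,1)='O' but target has '.' -> reject
Unique solution: (2,4)=dead, (3,0)=dead, (3,2)=live, (3,3)=live.
Check: live-neighbor counts of every cell in the completed generation 0:
02331
12122
03433
12223
Applying B3/S23 to generation 0 with these counts gives:
..OO.
.....
.O.OO
..OOO
which matches the target exactly.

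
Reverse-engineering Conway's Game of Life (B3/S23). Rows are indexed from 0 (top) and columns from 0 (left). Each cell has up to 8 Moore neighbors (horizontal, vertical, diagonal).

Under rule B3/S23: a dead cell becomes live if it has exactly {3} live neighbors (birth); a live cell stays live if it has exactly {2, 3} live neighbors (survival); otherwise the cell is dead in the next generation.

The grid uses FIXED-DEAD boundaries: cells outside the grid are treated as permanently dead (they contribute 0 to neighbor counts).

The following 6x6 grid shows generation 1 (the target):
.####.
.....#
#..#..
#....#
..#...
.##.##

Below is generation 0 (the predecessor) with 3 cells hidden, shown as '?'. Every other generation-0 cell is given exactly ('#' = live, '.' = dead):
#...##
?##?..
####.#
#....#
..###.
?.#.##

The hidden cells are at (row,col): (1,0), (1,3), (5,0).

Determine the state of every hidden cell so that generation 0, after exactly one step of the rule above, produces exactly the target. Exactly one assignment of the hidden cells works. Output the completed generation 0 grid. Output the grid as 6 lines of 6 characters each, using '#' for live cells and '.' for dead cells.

Answer: #...##
.###..
####.#
#....#
..###.
#.#.##

Derivation:
Hidden generation-0 cells (in order): (1,0), (1,3), (5,0).
A hidden cell only influences target cells in its own 3x3 neighborhood. Try each of the 2^3 = 8 assignments, step the completed generation 0 forward once under B3/S23, and compare with the target:
  (1,0)=. (1,3)=. (5,0)=. -> step gives (0,2)='.' but target has '#' -> reject
  (1,0)=. (1,3)=. (5,0)=# -> step gives (0,2)='.' but target has '#' -> reject
  (1,0)=. (1,3)=# (5,0)=. -> step gives (4,1)='#' but target has '.' -> reject
  (1,0)=. (1,3)=# (5,0)=# -> step reproduces the target at every cell -> ACCEPT
  (1,0)=# (1,3)=. (5,0)=. -> step gives (0,0)='#' but target has '.' -> reject
  (1,0)=# (1,3)=. (5,0)=# -> step gives (0,0)='#' but target has '.' -> reject
  (1,0)=# (1,3)=# (5,0)=. -> step gives (0,0)='#' but target has '.' -> reject
  (1,0)=# (1,3)=# (5,0)=# -> step gives (0,0)='#' but target has '.' -> reject
Unique solution: (1,0)=dead, (1,3)=live, (5,0)=live.
Check: live-neighbor counts of every cell in the completed generation 0:
133321
455453
355341
255552
242444
032532
Applying B3/S23 to generation 0 with these counts gives:
.####.
.....#
#..#..
#....#
..#...
.##.##
which matches the target exactly.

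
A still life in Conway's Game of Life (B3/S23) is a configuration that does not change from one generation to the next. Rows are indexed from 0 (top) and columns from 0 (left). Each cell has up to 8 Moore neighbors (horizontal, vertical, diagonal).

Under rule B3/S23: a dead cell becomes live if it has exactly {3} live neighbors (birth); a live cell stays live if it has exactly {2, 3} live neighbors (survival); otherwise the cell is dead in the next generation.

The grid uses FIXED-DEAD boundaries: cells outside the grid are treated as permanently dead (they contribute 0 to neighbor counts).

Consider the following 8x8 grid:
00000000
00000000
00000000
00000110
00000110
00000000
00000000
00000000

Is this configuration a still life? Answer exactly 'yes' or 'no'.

Compute generation 1 and compare to generation 0 (given above):
Generation 1:
00000000
00000000
00000000
00000110
00000110
00000000
00000000
00000000
The grids are IDENTICAL -> still life.

Answer: yes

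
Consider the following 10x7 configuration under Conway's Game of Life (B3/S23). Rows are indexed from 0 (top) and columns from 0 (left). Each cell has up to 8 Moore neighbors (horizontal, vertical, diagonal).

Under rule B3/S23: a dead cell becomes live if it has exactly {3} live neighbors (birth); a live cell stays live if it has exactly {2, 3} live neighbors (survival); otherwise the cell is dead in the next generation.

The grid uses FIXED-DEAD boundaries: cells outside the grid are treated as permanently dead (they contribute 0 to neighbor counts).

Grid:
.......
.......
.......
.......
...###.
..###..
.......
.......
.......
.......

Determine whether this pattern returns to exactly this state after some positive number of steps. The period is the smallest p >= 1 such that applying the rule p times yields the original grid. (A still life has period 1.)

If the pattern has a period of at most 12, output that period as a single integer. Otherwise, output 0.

Simulating and comparing each generation to the original:
Gen 0 (original, given above): 6 live cells
Gen 1: 6 live cells, differs from original
Gen 2: 6 live cells, MATCHES original -> period = 2

Answer: 2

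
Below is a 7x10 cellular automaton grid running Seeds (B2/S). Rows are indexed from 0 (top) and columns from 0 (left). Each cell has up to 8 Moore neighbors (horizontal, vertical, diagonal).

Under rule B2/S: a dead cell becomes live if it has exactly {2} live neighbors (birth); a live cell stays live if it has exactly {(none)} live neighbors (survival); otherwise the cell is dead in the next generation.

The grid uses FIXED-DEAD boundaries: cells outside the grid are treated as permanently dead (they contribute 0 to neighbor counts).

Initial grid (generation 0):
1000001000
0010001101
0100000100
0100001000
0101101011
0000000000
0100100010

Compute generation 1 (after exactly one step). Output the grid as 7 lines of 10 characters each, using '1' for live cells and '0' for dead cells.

Answer: 0100010010
1000010000
1000010000
0001100001
1000000000
1100000000
0000000000

Derivation:
Simulating step by step:
Generation 0 (given above): 19 live cells
Generation 1: 13 live cells
(generation 1 grid is the final answer)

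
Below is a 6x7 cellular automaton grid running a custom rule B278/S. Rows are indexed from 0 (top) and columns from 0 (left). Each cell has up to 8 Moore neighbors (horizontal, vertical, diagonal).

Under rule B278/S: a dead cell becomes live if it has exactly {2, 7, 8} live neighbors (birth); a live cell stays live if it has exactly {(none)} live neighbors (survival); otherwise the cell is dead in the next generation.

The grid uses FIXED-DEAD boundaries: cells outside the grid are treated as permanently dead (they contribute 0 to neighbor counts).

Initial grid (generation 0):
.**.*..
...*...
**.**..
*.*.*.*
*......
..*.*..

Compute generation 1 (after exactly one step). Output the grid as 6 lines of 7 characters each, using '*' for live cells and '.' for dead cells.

Simulating step by step:
Generation 0 (given above): 15 live cells
Generation 1: 5 live cells
(generation 1 grid is the final answer)

Answer: .......
.....*.
.......
.......
..*.*..
.*.*...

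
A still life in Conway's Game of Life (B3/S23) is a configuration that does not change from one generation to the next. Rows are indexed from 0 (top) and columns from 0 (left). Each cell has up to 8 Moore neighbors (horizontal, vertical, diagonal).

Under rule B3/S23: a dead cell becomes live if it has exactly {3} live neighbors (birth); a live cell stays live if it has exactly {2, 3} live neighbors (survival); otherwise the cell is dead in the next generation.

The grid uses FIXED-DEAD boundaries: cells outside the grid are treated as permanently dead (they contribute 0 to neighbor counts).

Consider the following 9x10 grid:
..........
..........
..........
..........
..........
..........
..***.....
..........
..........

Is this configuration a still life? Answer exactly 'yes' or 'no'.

Compute generation 1 and compare to generation 0 (given above):
Generation 1:
..........
..........
..........
..........
..........
...*......
...*......
...*......
..........
Cell (5,3) differs: gen0=0 vs gen1=1 -> NOT a still life.

Answer: no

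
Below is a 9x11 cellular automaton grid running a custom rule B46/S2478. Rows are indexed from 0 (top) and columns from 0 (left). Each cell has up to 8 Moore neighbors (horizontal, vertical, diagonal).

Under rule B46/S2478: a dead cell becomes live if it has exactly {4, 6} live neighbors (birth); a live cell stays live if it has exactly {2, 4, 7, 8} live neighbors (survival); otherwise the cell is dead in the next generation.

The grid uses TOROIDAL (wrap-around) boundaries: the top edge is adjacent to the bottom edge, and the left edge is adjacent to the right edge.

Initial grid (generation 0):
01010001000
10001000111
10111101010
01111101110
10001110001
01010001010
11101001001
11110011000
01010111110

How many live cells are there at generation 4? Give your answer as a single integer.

Answer: 29

Derivation:
Simulating step by step:
Generation 0 (given above): 51 live cells
Generation 1: 49 live cells
11111011101
01101000101
00100110001
11101010100
01000111010
11101111010
00001010100
00011100001
11001100100
Generation 2: 35 live cells
00001011000
10010010100
01100111011
01001100100
00011000011
10100000010
00000011100
00000000000
01010011111
Generation 3: 31 live cells
00001110010
10010001000
10001111101
11111110001
00000000000
00000000101
00000001100
00000011010
00000001010
Generation 4: 29 live cells
00001100100
10010111101
00100001101
10101011000
10000000000
00000000100
00000001110
00000001110
00000100010
Population at generation 4: 29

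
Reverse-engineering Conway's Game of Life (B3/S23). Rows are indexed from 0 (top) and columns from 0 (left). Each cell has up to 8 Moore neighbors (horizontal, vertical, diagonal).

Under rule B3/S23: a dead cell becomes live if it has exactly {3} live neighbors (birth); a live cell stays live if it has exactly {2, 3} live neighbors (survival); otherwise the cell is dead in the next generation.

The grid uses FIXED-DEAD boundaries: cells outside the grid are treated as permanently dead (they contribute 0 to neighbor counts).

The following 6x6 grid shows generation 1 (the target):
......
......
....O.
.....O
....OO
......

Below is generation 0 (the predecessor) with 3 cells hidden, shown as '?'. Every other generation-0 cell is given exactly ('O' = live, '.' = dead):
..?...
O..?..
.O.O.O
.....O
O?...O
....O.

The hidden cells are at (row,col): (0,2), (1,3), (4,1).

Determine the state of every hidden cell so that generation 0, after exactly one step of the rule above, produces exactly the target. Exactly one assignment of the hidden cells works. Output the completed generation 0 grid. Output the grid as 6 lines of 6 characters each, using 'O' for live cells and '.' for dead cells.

Hidden generation-0 cells (in order): (0,2), (1,3), (4,1).
A hidden cell only influences target cells in its own 3x3 neighborhood. Try each of the 2^3 = 8 assignments, step the completed generation 0 forward once under B3/S23, and compare with the target:
  (0,2)=. (1,3)=. (4,1)=. -> step reproduces the target at every cell -> ACCEPT
  (0,2)=. (1,3)=. (4,1)=O -> step gives (3,0)='O' but target has '.' -> reject
  (0,2)=. (1,3)=O (4,1)=. -> step gives (1,2)='O' but target has '.' -> reject
  (0,2)=. (1,3)=O (4,1)=O -> step gives (1,2)='O' but target has '.' -> reject
  (0,2)=O (1,3)=. (4,1)=. -> step gives (1,1)='O' but target has '.' -> reject
  (0,2)=O (1,3)=. (4,1)=O -> step gives (1,1)='O' but target has '.' -> reject
  (0,2)=O (1,3)=O (4,1)=. -> step gives (1,1)='O' but target has '.' -> reject
  (0,2)=O (1,3)=O (4,1)=O -> step gives (1,1)='O' but target has '.' -> reject
Unique solution: (0,2)=dead, (1,3)=dead, (4,1)=dead.
Check: live-neighbor counts of every cell in the completed generation 0:
110000
122121
212031
222142
010132
110112
Applying B3/S23 to generation 0 with these counts gives:
......
......
....O.
.....O
....OO
......
which matches the target exactly.

Answer: ......
O.....
.O.O.O
.....O
O....O
....O.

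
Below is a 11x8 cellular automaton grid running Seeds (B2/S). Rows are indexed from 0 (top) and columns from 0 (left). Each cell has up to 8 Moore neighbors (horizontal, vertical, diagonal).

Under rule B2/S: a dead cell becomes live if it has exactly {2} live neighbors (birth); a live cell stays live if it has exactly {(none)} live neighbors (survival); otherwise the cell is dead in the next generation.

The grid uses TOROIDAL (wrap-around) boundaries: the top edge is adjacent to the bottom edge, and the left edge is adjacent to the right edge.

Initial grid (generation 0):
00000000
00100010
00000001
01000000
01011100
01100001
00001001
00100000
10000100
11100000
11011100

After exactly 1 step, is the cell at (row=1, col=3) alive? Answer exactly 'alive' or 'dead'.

Answer: dead

Derivation:
Simulating step by step:
Generation 0 (given above): 24 live cells
Generation 1: 24 live cells
10000011
00000001
11100010
00010110
00000010
00000000
00000010
11011111
00010001
00000010
00000001

Cell (1,3) at generation 1: 0 -> dead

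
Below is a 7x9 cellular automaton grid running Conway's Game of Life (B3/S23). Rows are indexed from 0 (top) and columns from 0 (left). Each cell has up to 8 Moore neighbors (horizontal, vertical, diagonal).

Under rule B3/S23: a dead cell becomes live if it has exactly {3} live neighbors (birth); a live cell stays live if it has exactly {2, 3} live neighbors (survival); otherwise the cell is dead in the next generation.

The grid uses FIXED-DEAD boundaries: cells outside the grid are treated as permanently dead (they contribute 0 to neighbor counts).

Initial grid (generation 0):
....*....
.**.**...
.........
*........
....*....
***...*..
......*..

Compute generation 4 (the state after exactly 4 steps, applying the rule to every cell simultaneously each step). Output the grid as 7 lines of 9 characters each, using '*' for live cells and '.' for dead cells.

Answer: ..***....
.........
..***....
.........
.........
.........
.........

Derivation:
Simulating step by step:
Generation 0 (given above): 12 live cells
Generation 1: 11 live cells
...***...
...***...
.*.......
.........
*........
.*...*...
.*.......
Generation 2: 8 live cells
...*.*...
..**.*...
....*....
.........
.........
**.......
.........
Generation 3: 7 live cells
..**.....
..**.*...
...**....
.........
.........
.........
.........
Generation 4: 6 live cells
(generation 4 grid is the final answer)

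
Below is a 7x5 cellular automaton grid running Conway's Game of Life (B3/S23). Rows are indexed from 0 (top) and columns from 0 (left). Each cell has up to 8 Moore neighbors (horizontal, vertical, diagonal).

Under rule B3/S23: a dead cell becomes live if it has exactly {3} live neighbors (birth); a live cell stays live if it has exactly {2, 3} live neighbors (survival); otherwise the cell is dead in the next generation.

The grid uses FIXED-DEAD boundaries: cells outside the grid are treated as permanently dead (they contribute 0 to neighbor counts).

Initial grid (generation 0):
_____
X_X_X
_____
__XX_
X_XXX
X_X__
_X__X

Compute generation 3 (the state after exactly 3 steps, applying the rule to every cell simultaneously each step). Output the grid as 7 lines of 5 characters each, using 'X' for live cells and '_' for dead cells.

Simulating step by step:
Generation 0 (given above): 13 live cells
Generation 1: 10 live cells
_____
_____
_XX__
_XX_X
____X
X_X_X
_X___
Generation 2: 10 live cells
_____
_____
_XXX_
_XX__
__X_X
_X_X_
_X___
Generation 3: 6 live cells
(generation 3 grid is the final answer)

Answer: _____
__X__
_X_X_
_____
_____
_X_X_
__X__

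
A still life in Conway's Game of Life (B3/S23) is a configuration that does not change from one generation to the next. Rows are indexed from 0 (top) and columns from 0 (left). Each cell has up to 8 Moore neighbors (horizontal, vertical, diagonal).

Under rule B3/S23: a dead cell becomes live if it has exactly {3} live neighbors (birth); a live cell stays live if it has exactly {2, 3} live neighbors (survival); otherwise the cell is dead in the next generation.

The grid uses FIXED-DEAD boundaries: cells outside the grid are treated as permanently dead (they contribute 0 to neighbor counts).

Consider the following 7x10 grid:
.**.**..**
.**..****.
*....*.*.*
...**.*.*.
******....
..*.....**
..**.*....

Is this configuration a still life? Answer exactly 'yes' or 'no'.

Compute generation 1 and compare to generation 0 (given above):
Generation 1:
.*****..**
*.**......
.***.....*
*.....***.
.*...*.***
.....*....
..**......
Cell (0,3) differs: gen0=0 vs gen1=1 -> NOT a still life.

Answer: no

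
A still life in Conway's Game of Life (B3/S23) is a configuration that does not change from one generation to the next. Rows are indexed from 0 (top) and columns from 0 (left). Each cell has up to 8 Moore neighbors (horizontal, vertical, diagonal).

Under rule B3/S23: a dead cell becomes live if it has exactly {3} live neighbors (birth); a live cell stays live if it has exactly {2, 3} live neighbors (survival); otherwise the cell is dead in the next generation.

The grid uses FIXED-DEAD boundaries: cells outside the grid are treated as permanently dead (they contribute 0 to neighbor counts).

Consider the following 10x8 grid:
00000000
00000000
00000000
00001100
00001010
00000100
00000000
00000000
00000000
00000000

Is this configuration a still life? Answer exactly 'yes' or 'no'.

Compute generation 1 and compare to generation 0 (given above):
Generation 1:
00000000
00000000
00000000
00001100
00001010
00000100
00000000
00000000
00000000
00000000
The grids are IDENTICAL -> still life.

Answer: yes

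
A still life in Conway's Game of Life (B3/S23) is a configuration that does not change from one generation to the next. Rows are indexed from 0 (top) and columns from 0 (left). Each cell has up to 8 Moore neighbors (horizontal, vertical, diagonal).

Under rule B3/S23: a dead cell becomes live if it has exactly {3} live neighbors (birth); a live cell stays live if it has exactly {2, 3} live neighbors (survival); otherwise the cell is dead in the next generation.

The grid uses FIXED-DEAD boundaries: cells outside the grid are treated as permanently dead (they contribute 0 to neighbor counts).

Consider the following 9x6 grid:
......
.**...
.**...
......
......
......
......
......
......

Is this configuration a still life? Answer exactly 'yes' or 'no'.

Compute generation 1 and compare to generation 0 (given above):
Generation 1:
......
.**...
.**...
......
......
......
......
......
......
The grids are IDENTICAL -> still life.

Answer: yes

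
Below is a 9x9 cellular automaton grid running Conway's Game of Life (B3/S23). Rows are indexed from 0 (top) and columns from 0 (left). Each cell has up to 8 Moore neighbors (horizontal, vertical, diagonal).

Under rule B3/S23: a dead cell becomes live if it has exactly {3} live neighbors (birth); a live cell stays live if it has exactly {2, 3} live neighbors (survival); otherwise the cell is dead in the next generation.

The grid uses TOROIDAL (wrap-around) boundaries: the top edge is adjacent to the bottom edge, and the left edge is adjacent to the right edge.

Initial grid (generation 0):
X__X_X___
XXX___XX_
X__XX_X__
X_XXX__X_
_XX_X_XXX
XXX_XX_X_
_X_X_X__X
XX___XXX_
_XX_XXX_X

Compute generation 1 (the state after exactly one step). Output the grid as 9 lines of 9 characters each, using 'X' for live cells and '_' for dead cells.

Answer: ___X_____
X_X___XX_
X___X_X__
X________
_________
_________
___X_____
___X_____
__XX____X

Derivation:
Simulating step by step:
Generation 0 (given above): 44 live cells
Generation 1: 14 live cells
(generation 1 grid is the final answer)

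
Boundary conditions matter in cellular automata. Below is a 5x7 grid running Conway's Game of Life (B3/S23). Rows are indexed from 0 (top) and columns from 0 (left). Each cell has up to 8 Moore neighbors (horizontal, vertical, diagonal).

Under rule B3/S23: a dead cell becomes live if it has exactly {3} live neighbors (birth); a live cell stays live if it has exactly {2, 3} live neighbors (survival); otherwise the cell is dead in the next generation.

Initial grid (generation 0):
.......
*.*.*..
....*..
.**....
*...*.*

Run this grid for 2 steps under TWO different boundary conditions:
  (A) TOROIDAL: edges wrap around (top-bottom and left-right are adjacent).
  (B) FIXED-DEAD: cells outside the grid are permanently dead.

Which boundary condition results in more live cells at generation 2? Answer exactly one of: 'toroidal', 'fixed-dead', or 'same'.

Answer: toroidal

Derivation:
Under TOROIDAL boundary, generation 2:
.*..*.*
**.**.*
.****..
*.....*
.....*.
Population = 15

Under FIXED-DEAD boundary, generation 2:
.......
.......
..***..
.*.....
..*....
Population = 5

Comparison: toroidal=15, fixed-dead=5 -> toroidal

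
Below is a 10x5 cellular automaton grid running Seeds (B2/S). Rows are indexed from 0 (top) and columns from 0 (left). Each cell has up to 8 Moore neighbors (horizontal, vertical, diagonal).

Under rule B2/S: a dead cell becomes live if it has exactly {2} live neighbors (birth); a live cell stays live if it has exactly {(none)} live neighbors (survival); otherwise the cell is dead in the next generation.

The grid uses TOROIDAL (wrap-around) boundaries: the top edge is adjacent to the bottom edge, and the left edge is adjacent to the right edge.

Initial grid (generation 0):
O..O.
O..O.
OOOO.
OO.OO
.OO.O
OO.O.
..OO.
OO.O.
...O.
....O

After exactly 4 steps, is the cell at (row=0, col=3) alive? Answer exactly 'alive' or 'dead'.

Answer: alive

Derivation:
Simulating step by step:
Generation 0 (given above): 25 live cells
Generation 1: 5 live cells
.OO..
.....
.....
.....
.....
.....
.....
.....
.O...
O.O..
Generation 2: 7 live cells
O..O.
.OO..
.....
.....
.....
.....
.....
.....
O.O..
...O.
Generation 3: 10 live cells
.....
O..OO
.OO..
.....
.....
.....
.....
.O...
.O.OO
O....
Generation 4: 9 live cells
.O.O.
.....
.....
.OO..
.....
.....
.....
...OO
.....
.OOO.

Cell (0,3) at generation 4: 1 -> alive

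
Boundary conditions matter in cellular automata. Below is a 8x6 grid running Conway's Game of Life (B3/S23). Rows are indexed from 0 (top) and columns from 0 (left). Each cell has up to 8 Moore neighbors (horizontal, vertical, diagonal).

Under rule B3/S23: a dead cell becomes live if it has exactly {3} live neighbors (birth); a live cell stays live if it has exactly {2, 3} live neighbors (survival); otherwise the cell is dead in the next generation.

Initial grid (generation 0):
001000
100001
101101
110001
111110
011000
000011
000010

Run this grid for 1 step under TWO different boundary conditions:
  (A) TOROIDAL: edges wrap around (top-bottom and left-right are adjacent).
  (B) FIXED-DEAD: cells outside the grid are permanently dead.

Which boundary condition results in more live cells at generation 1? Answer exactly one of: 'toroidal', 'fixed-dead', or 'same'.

Under TOROIDAL boundary, generation 1:
000001
101111
001000
000000
000110
000000
000111
000111
Population = 15

Under FIXED-DEAD boundary, generation 1:
000000
001110
101001
000001
000110
100001
000111
000011
Population = 16

Comparison: toroidal=15, fixed-dead=16 -> fixed-dead

Answer: fixed-dead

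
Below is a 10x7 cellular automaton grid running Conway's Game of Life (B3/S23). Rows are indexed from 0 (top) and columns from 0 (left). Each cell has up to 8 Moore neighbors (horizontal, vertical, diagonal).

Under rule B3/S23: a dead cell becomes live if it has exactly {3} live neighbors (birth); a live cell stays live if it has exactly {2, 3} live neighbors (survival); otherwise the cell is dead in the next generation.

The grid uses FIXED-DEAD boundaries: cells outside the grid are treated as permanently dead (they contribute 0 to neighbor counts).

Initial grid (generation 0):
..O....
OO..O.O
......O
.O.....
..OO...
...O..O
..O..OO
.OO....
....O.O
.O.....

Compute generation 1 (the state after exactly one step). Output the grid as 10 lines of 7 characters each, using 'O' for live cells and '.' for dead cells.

Answer: .O.....
.O...O.
OO...O.
..O....
..OO...
...OOOO
.OOO.OO
.OOO..O
.OO....
.......

Derivation:
Simulating step by step:
Generation 0 (given above): 19 live cells
Generation 1: 24 live cells
(generation 1 grid is the final answer)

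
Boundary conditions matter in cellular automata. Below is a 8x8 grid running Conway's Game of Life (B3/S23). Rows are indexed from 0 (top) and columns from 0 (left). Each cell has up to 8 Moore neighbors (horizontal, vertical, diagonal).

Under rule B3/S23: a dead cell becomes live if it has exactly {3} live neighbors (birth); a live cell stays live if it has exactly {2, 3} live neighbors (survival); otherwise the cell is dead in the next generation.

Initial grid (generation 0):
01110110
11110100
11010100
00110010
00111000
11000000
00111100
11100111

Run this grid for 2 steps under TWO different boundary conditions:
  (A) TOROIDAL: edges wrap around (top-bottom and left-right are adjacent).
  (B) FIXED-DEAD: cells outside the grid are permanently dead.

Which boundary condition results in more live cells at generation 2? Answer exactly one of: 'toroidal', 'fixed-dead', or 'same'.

Under TOROIDAL boundary, generation 2:
10000011
10000101
10001101
00001101
00001100
00010100
10001110
00001000
Population = 22

Under FIXED-DEAD boundary, generation 2:
00001110
00000000
00001110
00001110
00001100
00010100
01010000
00110110
Population = 19

Comparison: toroidal=22, fixed-dead=19 -> toroidal

Answer: toroidal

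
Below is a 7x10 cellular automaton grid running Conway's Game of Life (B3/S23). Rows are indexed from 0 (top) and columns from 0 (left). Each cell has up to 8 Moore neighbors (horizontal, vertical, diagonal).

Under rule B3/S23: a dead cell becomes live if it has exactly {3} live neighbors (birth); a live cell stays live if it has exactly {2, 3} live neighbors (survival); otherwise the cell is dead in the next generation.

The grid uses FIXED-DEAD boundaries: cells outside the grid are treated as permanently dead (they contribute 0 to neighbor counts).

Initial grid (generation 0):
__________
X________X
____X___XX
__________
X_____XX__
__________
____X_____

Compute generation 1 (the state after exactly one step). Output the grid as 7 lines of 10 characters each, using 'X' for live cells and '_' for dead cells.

Answer: __________
________XX
________XX
_______XX_
__________
__________
__________

Derivation:
Simulating step by step:
Generation 0 (given above): 9 live cells
Generation 1: 6 live cells
(generation 1 grid is the final answer)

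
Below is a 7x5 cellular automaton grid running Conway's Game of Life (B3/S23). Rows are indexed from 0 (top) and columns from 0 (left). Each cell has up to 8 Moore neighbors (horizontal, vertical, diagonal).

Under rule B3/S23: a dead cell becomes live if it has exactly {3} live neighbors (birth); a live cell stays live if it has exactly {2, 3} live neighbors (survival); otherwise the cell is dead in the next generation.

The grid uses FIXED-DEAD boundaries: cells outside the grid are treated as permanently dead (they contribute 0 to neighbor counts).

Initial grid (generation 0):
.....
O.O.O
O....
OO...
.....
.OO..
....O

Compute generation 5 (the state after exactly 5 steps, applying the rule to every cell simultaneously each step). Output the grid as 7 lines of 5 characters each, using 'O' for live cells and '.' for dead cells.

Answer: .....
.....
.....
.....
.....
.....
.....

Derivation:
Simulating step by step:
Generation 0 (given above): 9 live cells
Generation 1: 6 live cells
.....
.O...
O....
OO...
O.O..
.....
.....
Generation 2: 3 live cells
.....
.....
O....
O....
O....
.....
.....
Generation 3: 2 live cells
.....
.....
.....
OO...
.....
.....
.....
Generation 4: 0 live cells
.....
.....
.....
.....
.....
.....
.....
Generation 5: 0 live cells
(generation 5 grid is the final answer)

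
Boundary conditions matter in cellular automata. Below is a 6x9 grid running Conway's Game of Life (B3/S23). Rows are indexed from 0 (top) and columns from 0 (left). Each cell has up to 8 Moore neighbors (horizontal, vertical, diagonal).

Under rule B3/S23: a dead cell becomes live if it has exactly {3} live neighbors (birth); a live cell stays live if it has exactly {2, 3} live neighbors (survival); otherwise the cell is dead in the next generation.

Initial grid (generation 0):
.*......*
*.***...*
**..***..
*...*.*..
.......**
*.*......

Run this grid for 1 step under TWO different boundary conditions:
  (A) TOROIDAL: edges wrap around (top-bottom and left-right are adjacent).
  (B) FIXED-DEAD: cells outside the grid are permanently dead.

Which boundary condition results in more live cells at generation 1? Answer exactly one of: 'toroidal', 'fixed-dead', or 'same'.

Under TOROIDAL boundary, generation 1:
........*
..***..**
..*...**.
**..*.*..
**.....**
**.....*.
Population = 20

Under FIXED-DEAD boundary, generation 1:
.***.....
*.***..*.
*.*...**.
**..*.*..
.*.....*.
.........
Population = 18

Comparison: toroidal=20, fixed-dead=18 -> toroidal

Answer: toroidal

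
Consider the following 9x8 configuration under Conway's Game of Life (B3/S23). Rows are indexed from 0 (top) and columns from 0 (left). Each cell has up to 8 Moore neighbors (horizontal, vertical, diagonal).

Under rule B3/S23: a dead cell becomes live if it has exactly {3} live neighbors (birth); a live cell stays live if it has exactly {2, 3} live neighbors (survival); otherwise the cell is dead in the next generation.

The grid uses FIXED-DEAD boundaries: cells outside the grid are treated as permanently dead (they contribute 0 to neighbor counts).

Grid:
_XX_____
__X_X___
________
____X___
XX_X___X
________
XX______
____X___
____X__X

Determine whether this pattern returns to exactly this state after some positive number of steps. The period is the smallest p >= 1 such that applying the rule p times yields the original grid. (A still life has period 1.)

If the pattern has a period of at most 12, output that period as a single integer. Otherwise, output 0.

Answer: 0

Derivation:
Simulating and comparing each generation to the original:
Gen 0 (original, given above): 14 live cells
Gen 1: 8 live cells, differs from original
Gen 2: 5 live cells, differs from original
Gen 3: 3 live cells, differs from original
Gen 4: 2 live cells, differs from original
Gen 5: 0 live cells, differs from original
Gen 6: 0 live cells, differs from original
Gen 7: 0 live cells, differs from original
Gen 8: 0 live cells, differs from original
Gen 9: 0 live cells, differs from original
Gen 10: 0 live cells, differs from original
Gen 11: 0 live cells, differs from original
Gen 12: 0 live cells, differs from original
No period found within 12 steps.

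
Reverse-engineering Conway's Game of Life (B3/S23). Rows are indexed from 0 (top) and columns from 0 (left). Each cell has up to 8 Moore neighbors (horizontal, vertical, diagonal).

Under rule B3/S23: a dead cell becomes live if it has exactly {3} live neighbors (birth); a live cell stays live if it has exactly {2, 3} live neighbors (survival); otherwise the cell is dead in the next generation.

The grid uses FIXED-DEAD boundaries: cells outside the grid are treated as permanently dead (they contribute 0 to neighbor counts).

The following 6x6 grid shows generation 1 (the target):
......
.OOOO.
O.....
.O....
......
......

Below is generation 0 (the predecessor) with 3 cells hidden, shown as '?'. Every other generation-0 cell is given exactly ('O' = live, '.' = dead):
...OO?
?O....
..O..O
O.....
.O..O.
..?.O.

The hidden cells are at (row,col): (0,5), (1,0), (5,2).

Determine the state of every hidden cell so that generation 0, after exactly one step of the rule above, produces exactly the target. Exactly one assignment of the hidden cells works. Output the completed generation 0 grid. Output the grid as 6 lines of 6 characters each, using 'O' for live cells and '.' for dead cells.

Answer: ...OO.
OO....
..O..O
O.....
.O..O.
....O.

Derivation:
Hidden generation-0 cells (in order): (0,5), (1,0), (5,2).
A hidden cell only influences target cells in its own 3x3 neighborhood. Try each of the 2^3 = 8 assignments, step the completed generation 0 forward once under B3/S23, and compare with the target:
  (0,5)=. (1,0)=. (5,2)=. -> step gives (1,1)='.' but target has 'O' -> reject
  (0,5)=. (1,0)=. (5,2)=O -> step gives (1,1)='.' but target has 'O' -> reject
  (0,5)=. (1,0)=O (5,2)=. -> step reproduces the target at every cell -> ACCEPT
  (0,5)=. (1,0)=O (5,2)=O -> step gives (4,1)='O' but target has '.' -> reject
  (0,5)=O (1,0)=. (5,2)=. -> step gives (0,4)='O' but target has '.' -> reject
  (0,5)=O (1,0)=. (5,2)=O -> step gives (0,4)='O' but target has '.' -> reject
  (0,5)=O (1,0)=O (5,2)=. -> step gives (0,4)='O' but target has '.' -> reject
  (0,5)=O (1,0)=O (5,2)=O -> step gives (0,4)='O' but target has '.' -> reject
Unique solution: (0,5)=dead, (1,0)=live, (5,2)=dead.
Check: live-neighbor counts of every cell in the completed generation 0:
222111
123332
341110
132222
211212
111212
Applying B3/S23 to generation 0 with these counts gives:
......
.OOOO.
O.....
.O....
......
......
which matches the target exactly.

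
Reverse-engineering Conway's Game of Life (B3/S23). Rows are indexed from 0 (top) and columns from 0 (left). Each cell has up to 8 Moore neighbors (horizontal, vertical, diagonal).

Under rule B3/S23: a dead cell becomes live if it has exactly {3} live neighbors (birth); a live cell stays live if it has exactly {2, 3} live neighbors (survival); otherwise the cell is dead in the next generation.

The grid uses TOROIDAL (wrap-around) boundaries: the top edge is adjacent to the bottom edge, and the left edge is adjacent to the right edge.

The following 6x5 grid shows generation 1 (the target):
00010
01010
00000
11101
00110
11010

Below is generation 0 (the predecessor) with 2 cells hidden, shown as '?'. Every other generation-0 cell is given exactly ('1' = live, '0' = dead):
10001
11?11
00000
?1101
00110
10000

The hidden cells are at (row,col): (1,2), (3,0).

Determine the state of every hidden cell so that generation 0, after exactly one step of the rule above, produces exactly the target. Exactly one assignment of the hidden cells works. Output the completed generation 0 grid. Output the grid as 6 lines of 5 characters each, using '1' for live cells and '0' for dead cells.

Answer: 10001
11011
00000
11101
00110
10000

Derivation:
Hidden generation-0 cells (in order): (1,2), (3,0).
A hidden cell only influences target cells in its own 3x3 neighborhood. Try each of the 2^2 = 4 assignments, step the completed generation 0 forward once under B3/S23, and compare with the target:
  (1,2)=0 (3,0)=0 -> step gives (3,0)='0' but target has '1' -> reject
  (1,2)=0 (3,0)=1 -> step reproduces the target at every cell -> ACCEPT
  (1,2)=1 (3,0)=0 -> step gives (0,2)='1' but target has '0' -> reject
  (1,2)=1 (3,0)=1 -> step gives (0,2)='1' but target has '0' -> reject
Unique solution: (1,2)=dead, (3,0)=live.
Check: live-neighbor counts of every cell in the completed generation 0:
54235
42224
65445
23342
45334
23234
Applying B3/S23 to generation 0 with these counts gives:
00010
01010
00000
11101
00110
11010
which matches the target exactly.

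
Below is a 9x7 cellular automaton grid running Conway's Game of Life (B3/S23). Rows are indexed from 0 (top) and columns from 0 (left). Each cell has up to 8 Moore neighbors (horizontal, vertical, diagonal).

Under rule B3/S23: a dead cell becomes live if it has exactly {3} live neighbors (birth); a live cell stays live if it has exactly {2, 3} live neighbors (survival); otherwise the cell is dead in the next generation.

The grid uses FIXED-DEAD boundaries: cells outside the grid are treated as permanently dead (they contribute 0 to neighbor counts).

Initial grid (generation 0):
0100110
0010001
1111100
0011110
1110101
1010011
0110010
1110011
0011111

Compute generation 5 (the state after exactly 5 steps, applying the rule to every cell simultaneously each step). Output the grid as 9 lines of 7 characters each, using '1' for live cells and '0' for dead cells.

Answer: 0000000
0000000
0000000
0000000
0000000
0010100
0010100
0001000
0000000

Derivation:
Simulating step by step:
Generation 0 (given above): 36 live cells
Generation 1: 14 live cells
0000010
1000000
0000000
0000000
1000001
1000101
0001100
1000000
0011101
Generation 2: 9 live cells
0000000
0000000
0000000
0000000
0000010
0001100
0001110
0010010
0001000
Generation 3: 6 live cells
0000000
0000000
0000000
0000000
0000100
0001000
0010010
0010010
0000000
Generation 4: 5 live cells
0000000
0000000
0000000
0000000
0000000
0001100
0011100
0000000
0000000
Generation 5: 5 live cells
(generation 5 grid is the final answer)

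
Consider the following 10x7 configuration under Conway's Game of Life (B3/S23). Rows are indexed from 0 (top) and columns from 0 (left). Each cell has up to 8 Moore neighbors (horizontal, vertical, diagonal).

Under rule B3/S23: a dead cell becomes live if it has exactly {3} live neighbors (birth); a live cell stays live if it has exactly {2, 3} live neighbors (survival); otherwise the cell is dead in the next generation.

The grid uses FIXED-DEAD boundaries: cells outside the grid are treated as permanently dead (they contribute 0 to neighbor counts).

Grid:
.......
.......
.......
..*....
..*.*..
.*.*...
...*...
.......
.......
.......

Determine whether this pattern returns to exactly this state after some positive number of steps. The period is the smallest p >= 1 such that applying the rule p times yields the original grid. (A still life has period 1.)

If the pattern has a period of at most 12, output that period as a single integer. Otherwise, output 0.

Answer: 2

Derivation:
Simulating and comparing each generation to the original:
Gen 0 (original, given above): 6 live cells
Gen 1: 6 live cells, differs from original
Gen 2: 6 live cells, MATCHES original -> period = 2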